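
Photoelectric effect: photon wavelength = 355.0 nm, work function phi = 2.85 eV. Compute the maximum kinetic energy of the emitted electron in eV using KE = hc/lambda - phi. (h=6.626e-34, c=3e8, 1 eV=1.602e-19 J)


E_photon = hc / lambda
= (6.626e-34)(3e8) / (355.0e-9)
= 5.5994e-19 J
= 3.4953 eV
KE = E_photon - phi
= 3.4953 - 2.85
= 0.6453 eV

0.6453


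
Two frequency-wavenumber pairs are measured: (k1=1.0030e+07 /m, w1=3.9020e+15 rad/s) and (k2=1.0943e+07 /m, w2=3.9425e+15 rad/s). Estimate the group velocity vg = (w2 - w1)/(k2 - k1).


vg = (w2 - w1) / (k2 - k1)
= (3.9425e+15 - 3.9020e+15) / (1.0943e+07 - 1.0030e+07)
= 4.0500e+13 / 9.1300e+05
= 4.4359e+07 m/s

4.4359e+07


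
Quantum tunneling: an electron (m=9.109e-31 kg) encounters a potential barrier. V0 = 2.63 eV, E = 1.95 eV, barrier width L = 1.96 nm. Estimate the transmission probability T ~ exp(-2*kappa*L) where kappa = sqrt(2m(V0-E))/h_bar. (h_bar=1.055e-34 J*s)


V0 - E = 0.68 eV = 1.0894e-19 J
kappa = sqrt(2 * m * (V0-E)) / h_bar
= sqrt(2 * 9.109e-31 * 1.0894e-19) / 1.055e-34
= 4.2226e+09 /m
2*kappa*L = 2 * 4.2226e+09 * 1.96e-9
= 16.5527
T = exp(-16.5527) = 6.475005e-08

6.475005e-08


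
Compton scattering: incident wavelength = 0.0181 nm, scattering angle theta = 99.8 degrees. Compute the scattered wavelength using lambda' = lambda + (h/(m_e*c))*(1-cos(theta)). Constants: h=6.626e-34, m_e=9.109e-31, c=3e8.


Compton wavelength: h/(m_e*c) = 2.4247e-12 m
d_lambda = 2.4247e-12 * (1 - cos(99.8 deg))
= 2.4247e-12 * 1.170209
= 2.8374e-12 m = 0.002837 nm
lambda' = 0.0181 + 0.002837
= 0.020937 nm

0.020937


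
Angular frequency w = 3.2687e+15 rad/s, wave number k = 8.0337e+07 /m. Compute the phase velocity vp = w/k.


vp = w / k
= 3.2687e+15 / 8.0337e+07
= 4.0687e+07 m/s

4.0687e+07


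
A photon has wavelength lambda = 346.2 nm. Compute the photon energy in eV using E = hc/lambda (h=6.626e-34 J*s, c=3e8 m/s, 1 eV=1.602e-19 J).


E = hc / lambda
= (6.626e-34)(3e8) / (346.2e-9)
= 1.9878e-25 / 3.4620e-07
= 5.7418e-19 J
Converting to eV: 5.7418e-19 / 1.602e-19
= 3.5841 eV

3.5841


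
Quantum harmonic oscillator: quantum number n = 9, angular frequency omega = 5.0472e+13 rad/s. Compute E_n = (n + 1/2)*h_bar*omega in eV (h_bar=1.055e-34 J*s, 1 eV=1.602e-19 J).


E = (n + 1/2) * h_bar * omega
= (9 + 0.5) * 1.055e-34 * 5.0472e+13
= 9.5 * 5.3248e-21
= 5.0586e-20 J
= 0.3158 eV

0.3158


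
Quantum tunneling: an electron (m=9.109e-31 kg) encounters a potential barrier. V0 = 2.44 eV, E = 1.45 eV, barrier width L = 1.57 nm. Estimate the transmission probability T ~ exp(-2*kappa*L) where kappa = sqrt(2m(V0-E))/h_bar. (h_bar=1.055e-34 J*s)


V0 - E = 0.99 eV = 1.5860e-19 J
kappa = sqrt(2 * m * (V0-E)) / h_bar
= sqrt(2 * 9.109e-31 * 1.5860e-19) / 1.055e-34
= 5.0950e+09 /m
2*kappa*L = 2 * 5.0950e+09 * 1.57e-9
= 15.9984
T = exp(-15.9984) = 1.127160e-07

1.127160e-07


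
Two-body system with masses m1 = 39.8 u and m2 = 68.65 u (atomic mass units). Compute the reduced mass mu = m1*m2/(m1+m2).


mu = m1 * m2 / (m1 + m2)
= 39.8 * 68.65 / (39.8 + 68.65)
= 2732.27 / 108.45
= 25.1938 u

25.1938


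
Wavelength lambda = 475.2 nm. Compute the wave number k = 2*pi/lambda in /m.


k = 2 * pi / lambda
= 6.2832 / (475.2e-9)
= 6.2832 / 4.7520e-07
= 1.3222e+07 /m

1.3222e+07


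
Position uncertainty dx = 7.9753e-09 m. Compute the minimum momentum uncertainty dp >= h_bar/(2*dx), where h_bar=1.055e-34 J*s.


dp = h_bar / (2 * dx)
= 1.055e-34 / (2 * 7.9753e-09)
= 1.055e-34 / 1.5951e-08
= 6.6142e-27 kg*m/s

6.6142e-27


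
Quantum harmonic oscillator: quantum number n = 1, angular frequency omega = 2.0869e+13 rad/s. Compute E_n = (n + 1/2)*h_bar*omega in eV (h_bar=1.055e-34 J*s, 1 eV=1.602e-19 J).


E = (n + 1/2) * h_bar * omega
= (1 + 0.5) * 1.055e-34 * 2.0869e+13
= 1.5 * 2.2017e-21
= 3.3025e-21 J
= 0.0206 eV

0.0206


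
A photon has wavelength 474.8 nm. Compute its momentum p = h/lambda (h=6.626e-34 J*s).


p = h / lambda
= 6.626e-34 / (474.8e-9)
= 6.626e-34 / 4.7480e-07
= 1.3955e-27 kg*m/s

1.3955e-27


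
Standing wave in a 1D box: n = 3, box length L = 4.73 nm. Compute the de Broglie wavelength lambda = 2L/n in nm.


lambda = 2L / n
= 2 * 4.73 / 3
= 9.46 / 3
= 3.1533 nm

3.1533


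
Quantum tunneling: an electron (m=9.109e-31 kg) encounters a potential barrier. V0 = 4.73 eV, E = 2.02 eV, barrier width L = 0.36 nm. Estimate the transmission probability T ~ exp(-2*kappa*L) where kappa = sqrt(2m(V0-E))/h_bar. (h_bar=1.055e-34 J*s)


V0 - E = 2.71 eV = 4.3414e-19 J
kappa = sqrt(2 * m * (V0-E)) / h_bar
= sqrt(2 * 9.109e-31 * 4.3414e-19) / 1.055e-34
= 8.4297e+09 /m
2*kappa*L = 2 * 8.4297e+09 * 0.36e-9
= 6.0694
T = exp(-6.0694) = 2.312543e-03

2.312543e-03


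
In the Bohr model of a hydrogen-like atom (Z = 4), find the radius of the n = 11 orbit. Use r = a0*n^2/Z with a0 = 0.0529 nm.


r = a0 * n^2 / Z
= 0.0529 * 11^2 / 4
= 0.0529 * 121 / 4
= 1.6002 nm

1.6002


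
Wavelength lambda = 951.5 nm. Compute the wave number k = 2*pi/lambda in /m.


k = 2 * pi / lambda
= 6.2832 / (951.5e-9)
= 6.2832 / 9.5150e-07
= 6.6035e+06 /m

6.6035e+06


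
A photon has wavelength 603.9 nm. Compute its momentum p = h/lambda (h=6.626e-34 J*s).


p = h / lambda
= 6.626e-34 / (603.9e-9)
= 6.626e-34 / 6.0390e-07
= 1.0972e-27 kg*m/s

1.0972e-27


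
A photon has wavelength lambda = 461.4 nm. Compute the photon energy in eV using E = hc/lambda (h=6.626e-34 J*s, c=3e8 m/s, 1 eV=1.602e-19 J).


E = hc / lambda
= (6.626e-34)(3e8) / (461.4e-9)
= 1.9878e-25 / 4.6140e-07
= 4.3082e-19 J
Converting to eV: 4.3082e-19 / 1.602e-19
= 2.6893 eV

2.6893


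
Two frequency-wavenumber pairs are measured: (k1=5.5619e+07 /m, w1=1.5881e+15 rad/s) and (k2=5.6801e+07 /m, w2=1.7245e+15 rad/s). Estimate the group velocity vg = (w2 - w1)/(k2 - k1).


vg = (w2 - w1) / (k2 - k1)
= (1.7245e+15 - 1.5881e+15) / (5.6801e+07 - 5.5619e+07)
= 1.3640e+14 / 1.1820e+06
= 1.1540e+08 m/s

1.1540e+08


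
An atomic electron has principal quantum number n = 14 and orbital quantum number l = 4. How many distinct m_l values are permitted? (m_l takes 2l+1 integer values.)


m_l ranges from -l to +l in integer steps
So m_l goes from -4 to +4
Count = 2l + 1 = 2*4 + 1
= 9

9


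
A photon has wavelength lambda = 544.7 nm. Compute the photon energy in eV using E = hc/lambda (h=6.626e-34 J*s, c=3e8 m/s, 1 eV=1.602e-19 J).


E = hc / lambda
= (6.626e-34)(3e8) / (544.7e-9)
= 1.9878e-25 / 5.4470e-07
= 3.6493e-19 J
Converting to eV: 3.6493e-19 / 1.602e-19
= 2.278 eV

2.278


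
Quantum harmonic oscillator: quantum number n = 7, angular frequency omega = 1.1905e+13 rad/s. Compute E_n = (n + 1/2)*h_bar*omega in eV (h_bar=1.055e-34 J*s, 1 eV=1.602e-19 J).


E = (n + 1/2) * h_bar * omega
= (7 + 0.5) * 1.055e-34 * 1.1905e+13
= 7.5 * 1.2560e-21
= 9.4198e-21 J
= 0.0588 eV

0.0588


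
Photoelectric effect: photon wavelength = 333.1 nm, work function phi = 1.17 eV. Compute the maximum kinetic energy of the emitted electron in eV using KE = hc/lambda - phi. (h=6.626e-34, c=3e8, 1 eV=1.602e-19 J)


E_photon = hc / lambda
= (6.626e-34)(3e8) / (333.1e-9)
= 5.9676e-19 J
= 3.7251 eV
KE = E_photon - phi
= 3.7251 - 1.17
= 2.5551 eV

2.5551


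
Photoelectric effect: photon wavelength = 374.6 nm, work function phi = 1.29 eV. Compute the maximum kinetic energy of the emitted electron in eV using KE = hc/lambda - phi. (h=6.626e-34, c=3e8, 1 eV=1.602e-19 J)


E_photon = hc / lambda
= (6.626e-34)(3e8) / (374.6e-9)
= 5.3065e-19 J
= 3.3124 eV
KE = E_photon - phi
= 3.3124 - 1.29
= 2.0224 eV

2.0224


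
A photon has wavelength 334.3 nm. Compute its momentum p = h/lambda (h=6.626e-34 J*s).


p = h / lambda
= 6.626e-34 / (334.3e-9)
= 6.626e-34 / 3.3430e-07
= 1.9821e-27 kg*m/s

1.9821e-27


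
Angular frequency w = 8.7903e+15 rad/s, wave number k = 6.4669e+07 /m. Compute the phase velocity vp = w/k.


vp = w / k
= 8.7903e+15 / 6.4669e+07
= 1.3593e+08 m/s

1.3593e+08


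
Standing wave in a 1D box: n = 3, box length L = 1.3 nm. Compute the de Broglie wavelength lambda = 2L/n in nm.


lambda = 2L / n
= 2 * 1.3 / 3
= 2.6 / 3
= 0.8667 nm

0.8667


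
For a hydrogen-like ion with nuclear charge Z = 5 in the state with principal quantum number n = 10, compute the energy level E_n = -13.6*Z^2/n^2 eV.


E_n = -13.6 * Z^2 / n^2
= -13.6 * 5^2 / 10^2
= -13.6 * 25 / 100
= -3.4 eV

-3.4


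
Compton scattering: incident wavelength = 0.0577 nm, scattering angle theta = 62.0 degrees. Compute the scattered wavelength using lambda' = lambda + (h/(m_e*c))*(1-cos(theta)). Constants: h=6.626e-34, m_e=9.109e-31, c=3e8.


Compton wavelength: h/(m_e*c) = 2.4247e-12 m
d_lambda = 2.4247e-12 * (1 - cos(62.0 deg))
= 2.4247e-12 * 0.530528
= 1.2864e-12 m = 0.001286 nm
lambda' = 0.0577 + 0.001286
= 0.058986 nm

0.058986


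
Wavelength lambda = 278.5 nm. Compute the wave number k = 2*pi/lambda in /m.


k = 2 * pi / lambda
= 6.2832 / (278.5e-9)
= 6.2832 / 2.7850e-07
= 2.2561e+07 /m

2.2561e+07


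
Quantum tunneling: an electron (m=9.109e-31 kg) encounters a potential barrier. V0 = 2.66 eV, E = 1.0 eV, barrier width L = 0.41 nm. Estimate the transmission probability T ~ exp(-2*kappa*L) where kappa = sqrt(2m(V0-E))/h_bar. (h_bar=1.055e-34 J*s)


V0 - E = 1.66 eV = 2.6593e-19 J
kappa = sqrt(2 * m * (V0-E)) / h_bar
= sqrt(2 * 9.109e-31 * 2.6593e-19) / 1.055e-34
= 6.5976e+09 /m
2*kappa*L = 2 * 6.5976e+09 * 0.41e-9
= 5.41
T = exp(-5.41) = 4.471653e-03

4.471653e-03


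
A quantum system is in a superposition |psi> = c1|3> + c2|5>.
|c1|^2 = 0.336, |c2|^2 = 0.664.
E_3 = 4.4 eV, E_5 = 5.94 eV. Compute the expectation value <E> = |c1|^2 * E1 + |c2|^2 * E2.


<E> = |c1|^2 * E1 + |c2|^2 * E2
= 0.336 * 4.4 + 0.664 * 5.94
= 1.4784 + 3.9442
= 5.4226 eV

5.4226


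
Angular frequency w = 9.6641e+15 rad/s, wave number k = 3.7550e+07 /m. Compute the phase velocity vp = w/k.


vp = w / k
= 9.6641e+15 / 3.7550e+07
= 2.5737e+08 m/s

2.5737e+08


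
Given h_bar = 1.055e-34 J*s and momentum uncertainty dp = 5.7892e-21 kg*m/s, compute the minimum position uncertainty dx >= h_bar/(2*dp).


dx = h_bar / (2 * dp)
= 1.055e-34 / (2 * 5.7892e-21)
= 1.055e-34 / 1.1578e-20
= 9.1118e-15 m

9.1118e-15


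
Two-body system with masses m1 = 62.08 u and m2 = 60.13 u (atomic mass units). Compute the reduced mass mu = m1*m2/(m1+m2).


mu = m1 * m2 / (m1 + m2)
= 62.08 * 60.13 / (62.08 + 60.13)
= 3732.8704 / 122.21
= 30.5447 u

30.5447


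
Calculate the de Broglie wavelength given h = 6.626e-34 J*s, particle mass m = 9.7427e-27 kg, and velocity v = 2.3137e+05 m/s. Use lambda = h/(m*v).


lambda = h / (m * v)
= 6.626e-34 / (9.7427e-27 * 2.3137e+05)
= 6.626e-34 / 2.2542e-21
= 2.9394e-13 m

2.9394e-13


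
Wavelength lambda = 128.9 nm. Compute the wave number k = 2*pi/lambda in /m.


k = 2 * pi / lambda
= 6.2832 / (128.9e-9)
= 6.2832 / 1.2890e-07
= 4.8745e+07 /m

4.8745e+07


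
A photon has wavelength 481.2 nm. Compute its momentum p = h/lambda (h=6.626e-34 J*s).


p = h / lambda
= 6.626e-34 / (481.2e-9)
= 6.626e-34 / 4.8120e-07
= 1.3770e-27 kg*m/s

1.3770e-27


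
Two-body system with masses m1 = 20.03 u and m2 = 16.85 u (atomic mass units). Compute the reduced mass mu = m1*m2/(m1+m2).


mu = m1 * m2 / (m1 + m2)
= 20.03 * 16.85 / (20.03 + 16.85)
= 337.5055 / 36.88
= 9.1515 u

9.1515


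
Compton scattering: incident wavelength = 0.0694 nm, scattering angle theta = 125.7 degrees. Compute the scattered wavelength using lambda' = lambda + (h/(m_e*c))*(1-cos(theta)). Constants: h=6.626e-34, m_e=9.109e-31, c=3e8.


Compton wavelength: h/(m_e*c) = 2.4247e-12 m
d_lambda = 2.4247e-12 * (1 - cos(125.7 deg))
= 2.4247e-12 * 1.583541
= 3.8396e-12 m = 0.00384 nm
lambda' = 0.0694 + 0.00384
= 0.07324 nm

0.07324


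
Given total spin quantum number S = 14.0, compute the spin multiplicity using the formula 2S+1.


Spin multiplicity = 2S + 1
= 2 * 14.0 + 1
= 28.0 + 1
= 29

29


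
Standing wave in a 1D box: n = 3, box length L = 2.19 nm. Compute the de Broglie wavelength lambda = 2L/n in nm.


lambda = 2L / n
= 2 * 2.19 / 3
= 4.38 / 3
= 1.46 nm

1.46


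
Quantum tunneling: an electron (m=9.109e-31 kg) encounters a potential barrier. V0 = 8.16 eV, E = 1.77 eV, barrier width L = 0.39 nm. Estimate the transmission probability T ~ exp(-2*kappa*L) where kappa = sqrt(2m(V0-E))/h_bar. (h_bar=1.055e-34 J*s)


V0 - E = 6.39 eV = 1.0237e-18 J
kappa = sqrt(2 * m * (V0-E)) / h_bar
= sqrt(2 * 9.109e-31 * 1.0237e-18) / 1.055e-34
= 1.2944e+10 /m
2*kappa*L = 2 * 1.2944e+10 * 0.39e-9
= 10.0966
T = exp(-10.0966) = 4.122040e-05

4.122040e-05


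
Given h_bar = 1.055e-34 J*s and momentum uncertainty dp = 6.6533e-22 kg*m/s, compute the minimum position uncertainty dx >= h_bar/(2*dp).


dx = h_bar / (2 * dp)
= 1.055e-34 / (2 * 6.6533e-22)
= 1.055e-34 / 1.3307e-21
= 7.9284e-14 m

7.9284e-14


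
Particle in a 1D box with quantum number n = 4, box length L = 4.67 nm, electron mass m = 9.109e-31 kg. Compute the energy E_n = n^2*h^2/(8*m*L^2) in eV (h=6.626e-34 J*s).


E = n^2 * h^2 / (8 * m * L^2)
= 4^2 * (6.626e-34)^2 / (8 * 9.109e-31 * (4.67e-9)^2)
= 16 * 4.3904e-67 / (8 * 9.109e-31 * 2.1809e-17)
= 4.4201e-20 J
= 0.2759 eV

0.2759


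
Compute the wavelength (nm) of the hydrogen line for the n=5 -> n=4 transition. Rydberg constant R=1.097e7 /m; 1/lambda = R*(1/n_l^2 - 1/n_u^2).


1/lambda = R * (1/n_l^2 - 1/n_u^2)
= 1.097e7 * (1/4^2 - 1/5^2)
= 1.097e7 * (0.0625 - 0.04)
= 1.097e7 * 0.0225
= 2.4682e+05 /m
lambda = 1 / 2.4682e+05 = 4051.4535 nm

4051.4535


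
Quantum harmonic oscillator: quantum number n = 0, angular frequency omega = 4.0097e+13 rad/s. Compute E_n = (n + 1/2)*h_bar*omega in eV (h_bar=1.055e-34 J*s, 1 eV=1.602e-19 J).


E = (n + 1/2) * h_bar * omega
= (0 + 0.5) * 1.055e-34 * 4.0097e+13
= 0.5 * 4.2302e-21
= 2.1151e-21 J
= 0.0132 eV

0.0132


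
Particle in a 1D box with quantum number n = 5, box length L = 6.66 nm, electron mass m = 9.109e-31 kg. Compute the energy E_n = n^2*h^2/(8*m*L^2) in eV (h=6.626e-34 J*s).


E = n^2 * h^2 / (8 * m * L^2)
= 5^2 * (6.626e-34)^2 / (8 * 9.109e-31 * (6.66e-9)^2)
= 25 * 4.3904e-67 / (8 * 9.109e-31 * 4.4356e-17)
= 3.3957e-20 J
= 0.212 eV

0.212


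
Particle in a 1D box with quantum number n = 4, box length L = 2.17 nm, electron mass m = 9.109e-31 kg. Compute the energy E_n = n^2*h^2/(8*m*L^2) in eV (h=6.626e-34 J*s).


E = n^2 * h^2 / (8 * m * L^2)
= 4^2 * (6.626e-34)^2 / (8 * 9.109e-31 * (2.17e-9)^2)
= 16 * 4.3904e-67 / (8 * 9.109e-31 * 4.7089e-18)
= 2.0471e-19 J
= 1.2779 eV

1.2779


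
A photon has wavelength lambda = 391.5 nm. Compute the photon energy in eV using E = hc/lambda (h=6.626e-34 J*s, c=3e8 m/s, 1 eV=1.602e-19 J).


E = hc / lambda
= (6.626e-34)(3e8) / (391.5e-9)
= 1.9878e-25 / 3.9150e-07
= 5.0774e-19 J
Converting to eV: 5.0774e-19 / 1.602e-19
= 3.1694 eV

3.1694


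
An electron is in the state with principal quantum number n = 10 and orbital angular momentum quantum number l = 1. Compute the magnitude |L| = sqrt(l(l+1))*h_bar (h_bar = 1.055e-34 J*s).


L = sqrt(l*(l+1)) * h_bar
= sqrt(1 * 2) * 1.055e-34
= sqrt(2) * 1.055e-34
= 1.4142 * 1.055e-34
= 1.4920e-34 J*s

1.4920e-34


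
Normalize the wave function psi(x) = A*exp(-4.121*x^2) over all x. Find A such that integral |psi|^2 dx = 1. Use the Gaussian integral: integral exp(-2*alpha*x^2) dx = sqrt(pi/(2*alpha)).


integral |psi|^2 dx = A^2 * sqrt(pi/(2*alpha)) = 1
A^2 = sqrt(2*alpha/pi)
= sqrt(2 * 4.121 / pi)
= 1.619725
A = sqrt(1.619725)
= 1.2727

1.2727


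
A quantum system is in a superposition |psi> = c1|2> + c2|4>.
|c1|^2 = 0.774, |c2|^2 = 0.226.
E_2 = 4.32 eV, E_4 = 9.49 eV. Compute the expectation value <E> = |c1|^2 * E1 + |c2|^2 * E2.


<E> = |c1|^2 * E1 + |c2|^2 * E2
= 0.774 * 4.32 + 0.226 * 9.49
= 3.3437 + 2.1447
= 5.4884 eV

5.4884


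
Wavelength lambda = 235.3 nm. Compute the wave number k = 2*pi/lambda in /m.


k = 2 * pi / lambda
= 6.2832 / (235.3e-9)
= 6.2832 / 2.3530e-07
= 2.6703e+07 /m

2.6703e+07


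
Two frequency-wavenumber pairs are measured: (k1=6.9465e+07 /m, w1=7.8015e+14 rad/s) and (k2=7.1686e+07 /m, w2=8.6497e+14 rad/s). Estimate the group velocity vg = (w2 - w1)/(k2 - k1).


vg = (w2 - w1) / (k2 - k1)
= (8.6497e+14 - 7.8015e+14) / (7.1686e+07 - 6.9465e+07)
= 8.4820e+13 / 2.2210e+06
= 3.8190e+07 m/s

3.8190e+07


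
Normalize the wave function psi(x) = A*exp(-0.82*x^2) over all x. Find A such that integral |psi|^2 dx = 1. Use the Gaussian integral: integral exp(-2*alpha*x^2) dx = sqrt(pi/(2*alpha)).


integral |psi|^2 dx = A^2 * sqrt(pi/(2*alpha)) = 1
A^2 = sqrt(2*alpha/pi)
= sqrt(2 * 0.82 / pi)
= 0.722515
A = sqrt(0.722515)
= 0.85

0.85


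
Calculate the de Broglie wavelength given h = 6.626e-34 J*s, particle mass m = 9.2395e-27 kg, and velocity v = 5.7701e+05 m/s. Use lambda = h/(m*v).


lambda = h / (m * v)
= 6.626e-34 / (9.2395e-27 * 5.7701e+05)
= 6.626e-34 / 5.3313e-21
= 1.2429e-13 m

1.2429e-13


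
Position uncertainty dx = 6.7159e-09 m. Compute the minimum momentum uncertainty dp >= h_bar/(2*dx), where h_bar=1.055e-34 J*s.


dp = h_bar / (2 * dx)
= 1.055e-34 / (2 * 6.7159e-09)
= 1.055e-34 / 1.3432e-08
= 7.8545e-27 kg*m/s

7.8545e-27


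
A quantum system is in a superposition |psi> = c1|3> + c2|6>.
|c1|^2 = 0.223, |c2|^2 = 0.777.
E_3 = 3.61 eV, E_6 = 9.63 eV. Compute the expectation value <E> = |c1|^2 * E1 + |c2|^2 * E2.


<E> = |c1|^2 * E1 + |c2|^2 * E2
= 0.223 * 3.61 + 0.777 * 9.63
= 0.805 + 7.4825
= 8.2875 eV

8.2875


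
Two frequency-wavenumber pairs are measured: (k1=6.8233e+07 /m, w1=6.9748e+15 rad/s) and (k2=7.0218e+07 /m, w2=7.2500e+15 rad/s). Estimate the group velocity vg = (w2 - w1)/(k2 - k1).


vg = (w2 - w1) / (k2 - k1)
= (7.2500e+15 - 6.9748e+15) / (7.0218e+07 - 6.8233e+07)
= 2.7520e+14 / 1.9850e+06
= 1.3864e+08 m/s

1.3864e+08


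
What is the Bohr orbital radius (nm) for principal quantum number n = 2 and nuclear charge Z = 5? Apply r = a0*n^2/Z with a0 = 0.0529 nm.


r = a0 * n^2 / Z
= 0.0529 * 2^2 / 5
= 0.0529 * 4 / 5
= 0.0423 nm

0.0423


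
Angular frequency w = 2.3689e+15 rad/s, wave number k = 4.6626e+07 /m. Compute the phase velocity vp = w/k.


vp = w / k
= 2.3689e+15 / 4.6626e+07
= 5.0806e+07 m/s

5.0806e+07


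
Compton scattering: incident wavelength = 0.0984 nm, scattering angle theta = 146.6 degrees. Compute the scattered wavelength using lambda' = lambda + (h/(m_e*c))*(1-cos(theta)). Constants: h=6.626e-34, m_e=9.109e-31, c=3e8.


Compton wavelength: h/(m_e*c) = 2.4247e-12 m
d_lambda = 2.4247e-12 * (1 - cos(146.6 deg))
= 2.4247e-12 * 1.834848
= 4.4490e-12 m = 0.004449 nm
lambda' = 0.0984 + 0.004449
= 0.102849 nm

0.102849


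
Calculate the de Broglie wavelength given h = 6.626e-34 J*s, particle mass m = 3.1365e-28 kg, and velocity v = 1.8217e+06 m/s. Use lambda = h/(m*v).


lambda = h / (m * v)
= 6.626e-34 / (3.1365e-28 * 1.8217e+06)
= 6.626e-34 / 5.7138e-22
= 1.1597e-12 m

1.1597e-12


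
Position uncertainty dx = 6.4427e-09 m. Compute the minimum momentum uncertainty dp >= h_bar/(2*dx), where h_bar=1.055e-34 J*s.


dp = h_bar / (2 * dx)
= 1.055e-34 / (2 * 6.4427e-09)
= 1.055e-34 / 1.2885e-08
= 8.1876e-27 kg*m/s

8.1876e-27


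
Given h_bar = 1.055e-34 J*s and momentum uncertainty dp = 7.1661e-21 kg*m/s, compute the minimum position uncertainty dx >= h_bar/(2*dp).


dx = h_bar / (2 * dp)
= 1.055e-34 / (2 * 7.1661e-21)
= 1.055e-34 / 1.4332e-20
= 7.3610e-15 m

7.3610e-15


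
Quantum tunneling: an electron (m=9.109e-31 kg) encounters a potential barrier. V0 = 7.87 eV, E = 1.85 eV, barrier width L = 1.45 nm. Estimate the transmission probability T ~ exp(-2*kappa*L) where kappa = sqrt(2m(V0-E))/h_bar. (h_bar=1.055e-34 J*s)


V0 - E = 6.02 eV = 9.6440e-19 J
kappa = sqrt(2 * m * (V0-E)) / h_bar
= sqrt(2 * 9.109e-31 * 9.6440e-19) / 1.055e-34
= 1.2564e+10 /m
2*kappa*L = 2 * 1.2564e+10 * 1.45e-9
= 36.4356
T = exp(-36.4356) = 1.500512e-16

1.500512e-16


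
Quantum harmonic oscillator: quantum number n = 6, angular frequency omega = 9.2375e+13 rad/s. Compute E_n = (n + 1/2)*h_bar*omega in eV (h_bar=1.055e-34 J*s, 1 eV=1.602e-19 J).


E = (n + 1/2) * h_bar * omega
= (6 + 0.5) * 1.055e-34 * 9.2375e+13
= 6.5 * 9.7456e-21
= 6.3346e-20 J
= 0.3954 eV

0.3954


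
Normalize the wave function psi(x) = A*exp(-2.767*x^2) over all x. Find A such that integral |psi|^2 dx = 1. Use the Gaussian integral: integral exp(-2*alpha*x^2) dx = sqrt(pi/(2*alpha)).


integral |psi|^2 dx = A^2 * sqrt(pi/(2*alpha)) = 1
A^2 = sqrt(2*alpha/pi)
= sqrt(2 * 2.767 / pi)
= 1.327225
A = sqrt(1.327225)
= 1.1521

1.1521


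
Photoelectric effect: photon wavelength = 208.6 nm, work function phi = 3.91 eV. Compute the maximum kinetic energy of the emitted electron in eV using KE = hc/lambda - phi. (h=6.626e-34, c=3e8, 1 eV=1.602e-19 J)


E_photon = hc / lambda
= (6.626e-34)(3e8) / (208.6e-9)
= 9.5292e-19 J
= 5.9483 eV
KE = E_photon - phi
= 5.9483 - 3.91
= 2.0383 eV

2.0383


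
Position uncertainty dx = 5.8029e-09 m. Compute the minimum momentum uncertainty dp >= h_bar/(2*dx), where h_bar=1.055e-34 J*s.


dp = h_bar / (2 * dx)
= 1.055e-34 / (2 * 5.8029e-09)
= 1.055e-34 / 1.1606e-08
= 9.0903e-27 kg*m/s

9.0903e-27


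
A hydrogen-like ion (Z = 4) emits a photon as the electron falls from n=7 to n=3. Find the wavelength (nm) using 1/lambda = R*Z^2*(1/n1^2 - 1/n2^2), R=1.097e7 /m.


1/lambda = R * Z^2 * (1/n1^2 - 1/n2^2)
= 1.097e7 * 4^2 * (1/3^2 - 1/7^2)
= 1.097e7 * 16 * (0.111111 - 0.020408)
= 1.5920e+07 /m
lambda = 1 / 1.5920e+07
= 62.8134 nm

62.8134


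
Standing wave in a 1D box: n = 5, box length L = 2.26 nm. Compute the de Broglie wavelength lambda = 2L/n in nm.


lambda = 2L / n
= 2 * 2.26 / 5
= 4.52 / 5
= 0.904 nm

0.904


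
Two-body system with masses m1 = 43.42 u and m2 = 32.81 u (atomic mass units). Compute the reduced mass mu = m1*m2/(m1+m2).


mu = m1 * m2 / (m1 + m2)
= 43.42 * 32.81 / (43.42 + 32.81)
= 1424.6102 / 76.23
= 18.6883 u

18.6883


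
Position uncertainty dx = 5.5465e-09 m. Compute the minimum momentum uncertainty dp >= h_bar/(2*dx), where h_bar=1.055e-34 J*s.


dp = h_bar / (2 * dx)
= 1.055e-34 / (2 * 5.5465e-09)
= 1.055e-34 / 1.1093e-08
= 9.5105e-27 kg*m/s

9.5105e-27


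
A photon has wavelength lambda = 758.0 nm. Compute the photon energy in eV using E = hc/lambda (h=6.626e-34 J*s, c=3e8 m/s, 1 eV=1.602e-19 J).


E = hc / lambda
= (6.626e-34)(3e8) / (758.0e-9)
= 1.9878e-25 / 7.5800e-07
= 2.6224e-19 J
Converting to eV: 2.6224e-19 / 1.602e-19
= 1.637 eV

1.637


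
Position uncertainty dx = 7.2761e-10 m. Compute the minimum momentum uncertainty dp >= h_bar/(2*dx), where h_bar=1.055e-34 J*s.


dp = h_bar / (2 * dx)
= 1.055e-34 / (2 * 7.2761e-10)
= 1.055e-34 / 1.4552e-09
= 7.2498e-26 kg*m/s

7.2498e-26


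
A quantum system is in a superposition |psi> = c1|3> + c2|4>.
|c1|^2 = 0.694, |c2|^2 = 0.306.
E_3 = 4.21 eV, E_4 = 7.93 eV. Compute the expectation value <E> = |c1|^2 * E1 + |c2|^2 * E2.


<E> = |c1|^2 * E1 + |c2|^2 * E2
= 0.694 * 4.21 + 0.306 * 7.93
= 2.9217 + 2.4266
= 5.3483 eV

5.3483


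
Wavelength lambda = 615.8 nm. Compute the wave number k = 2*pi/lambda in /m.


k = 2 * pi / lambda
= 6.2832 / (615.8e-9)
= 6.2832 / 6.1580e-07
= 1.0203e+07 /m

1.0203e+07


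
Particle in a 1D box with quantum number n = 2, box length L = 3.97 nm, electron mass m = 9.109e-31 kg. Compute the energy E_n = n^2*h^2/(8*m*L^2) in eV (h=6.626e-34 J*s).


E = n^2 * h^2 / (8 * m * L^2)
= 2^2 * (6.626e-34)^2 / (8 * 9.109e-31 * (3.97e-9)^2)
= 4 * 4.3904e-67 / (8 * 9.109e-31 * 1.5761e-17)
= 1.5290e-20 J
= 0.0954 eV

0.0954


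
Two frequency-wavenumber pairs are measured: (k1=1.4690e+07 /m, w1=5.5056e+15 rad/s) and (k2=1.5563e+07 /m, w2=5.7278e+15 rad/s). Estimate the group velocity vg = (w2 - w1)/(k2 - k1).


vg = (w2 - w1) / (k2 - k1)
= (5.7278e+15 - 5.5056e+15) / (1.5563e+07 - 1.4690e+07)
= 2.2220e+14 / 8.7300e+05
= 2.5452e+08 m/s

2.5452e+08


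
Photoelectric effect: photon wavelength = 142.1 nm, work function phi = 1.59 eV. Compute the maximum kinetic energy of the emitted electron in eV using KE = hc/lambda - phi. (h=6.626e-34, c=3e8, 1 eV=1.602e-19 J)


E_photon = hc / lambda
= (6.626e-34)(3e8) / (142.1e-9)
= 1.3989e-18 J
= 8.732 eV
KE = E_photon - phi
= 8.732 - 1.59
= 7.142 eV

7.142


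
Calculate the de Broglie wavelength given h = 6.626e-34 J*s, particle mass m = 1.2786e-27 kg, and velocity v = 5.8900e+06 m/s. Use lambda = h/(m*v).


lambda = h / (m * v)
= 6.626e-34 / (1.2786e-27 * 5.8900e+06)
= 6.626e-34 / 7.5310e-21
= 8.7984e-14 m

8.7984e-14


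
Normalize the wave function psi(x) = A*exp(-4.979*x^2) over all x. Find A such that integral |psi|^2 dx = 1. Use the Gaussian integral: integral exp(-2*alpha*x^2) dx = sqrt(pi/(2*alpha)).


integral |psi|^2 dx = A^2 * sqrt(pi/(2*alpha)) = 1
A^2 = sqrt(2*alpha/pi)
= sqrt(2 * 4.979 / pi)
= 1.780374
A = sqrt(1.780374)
= 1.3343

1.3343


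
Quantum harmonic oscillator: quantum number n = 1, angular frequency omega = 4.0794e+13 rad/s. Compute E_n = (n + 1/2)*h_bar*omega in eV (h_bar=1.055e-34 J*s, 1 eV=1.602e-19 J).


E = (n + 1/2) * h_bar * omega
= (1 + 0.5) * 1.055e-34 * 4.0794e+13
= 1.5 * 4.3038e-21
= 6.4557e-21 J
= 0.0403 eV

0.0403


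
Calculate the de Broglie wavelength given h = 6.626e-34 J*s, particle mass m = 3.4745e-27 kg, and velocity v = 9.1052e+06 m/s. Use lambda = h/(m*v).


lambda = h / (m * v)
= 6.626e-34 / (3.4745e-27 * 9.1052e+06)
= 6.626e-34 / 3.1636e-20
= 2.0944e-14 m

2.0944e-14


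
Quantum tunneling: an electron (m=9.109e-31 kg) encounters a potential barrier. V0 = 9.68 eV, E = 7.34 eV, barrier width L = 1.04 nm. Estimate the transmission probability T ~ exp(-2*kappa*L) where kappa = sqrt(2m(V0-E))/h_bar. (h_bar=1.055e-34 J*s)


V0 - E = 2.34 eV = 3.7487e-19 J
kappa = sqrt(2 * m * (V0-E)) / h_bar
= sqrt(2 * 9.109e-31 * 3.7487e-19) / 1.055e-34
= 7.8332e+09 /m
2*kappa*L = 2 * 7.8332e+09 * 1.04e-9
= 16.293
T = exp(-16.293) = 8.395578e-08

8.395578e-08


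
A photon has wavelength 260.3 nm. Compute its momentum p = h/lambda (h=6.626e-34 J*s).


p = h / lambda
= 6.626e-34 / (260.3e-9)
= 6.626e-34 / 2.6030e-07
= 2.5455e-27 kg*m/s

2.5455e-27


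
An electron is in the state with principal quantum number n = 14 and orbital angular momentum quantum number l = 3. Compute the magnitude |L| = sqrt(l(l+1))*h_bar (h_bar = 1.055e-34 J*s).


L = sqrt(l*(l+1)) * h_bar
= sqrt(3 * 4) * 1.055e-34
= sqrt(12) * 1.055e-34
= 3.4641 * 1.055e-34
= 3.6546e-34 J*s

3.6546e-34


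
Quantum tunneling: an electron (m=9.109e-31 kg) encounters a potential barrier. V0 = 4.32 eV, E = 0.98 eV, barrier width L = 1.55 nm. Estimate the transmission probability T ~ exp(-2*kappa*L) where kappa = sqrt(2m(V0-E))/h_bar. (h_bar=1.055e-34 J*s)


V0 - E = 3.34 eV = 5.3507e-19 J
kappa = sqrt(2 * m * (V0-E)) / h_bar
= sqrt(2 * 9.109e-31 * 5.3507e-19) / 1.055e-34
= 9.3584e+09 /m
2*kappa*L = 2 * 9.3584e+09 * 1.55e-9
= 29.0111
T = exp(-29.0111) = 2.515608e-13

2.515608e-13


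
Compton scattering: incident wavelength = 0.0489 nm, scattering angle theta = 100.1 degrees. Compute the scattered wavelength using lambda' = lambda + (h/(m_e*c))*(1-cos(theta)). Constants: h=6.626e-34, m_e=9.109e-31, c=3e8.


Compton wavelength: h/(m_e*c) = 2.4247e-12 m
d_lambda = 2.4247e-12 * (1 - cos(100.1 deg))
= 2.4247e-12 * 1.175367
= 2.8499e-12 m = 0.00285 nm
lambda' = 0.0489 + 0.00285
= 0.05175 nm

0.05175


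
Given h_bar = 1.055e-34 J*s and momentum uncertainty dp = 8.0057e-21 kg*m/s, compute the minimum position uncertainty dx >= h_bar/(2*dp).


dx = h_bar / (2 * dp)
= 1.055e-34 / (2 * 8.0057e-21)
= 1.055e-34 / 1.6011e-20
= 6.5891e-15 m

6.5891e-15


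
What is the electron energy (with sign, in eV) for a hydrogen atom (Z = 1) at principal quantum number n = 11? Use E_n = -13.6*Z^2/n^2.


E_n = -13.6 * Z^2 / n^2
= -13.6 * 1^2 / 11^2
= -13.6 * 1 / 121
= -0.1124 eV

-0.1124


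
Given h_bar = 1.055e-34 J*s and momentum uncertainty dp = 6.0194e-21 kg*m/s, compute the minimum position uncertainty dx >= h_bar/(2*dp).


dx = h_bar / (2 * dp)
= 1.055e-34 / (2 * 6.0194e-21)
= 1.055e-34 / 1.2039e-20
= 8.7633e-15 m

8.7633e-15


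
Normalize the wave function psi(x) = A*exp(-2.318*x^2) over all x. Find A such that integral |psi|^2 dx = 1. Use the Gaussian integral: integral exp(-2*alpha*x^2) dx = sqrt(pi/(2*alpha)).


integral |psi|^2 dx = A^2 * sqrt(pi/(2*alpha)) = 1
A^2 = sqrt(2*alpha/pi)
= sqrt(2 * 2.318 / pi)
= 1.214778
A = sqrt(1.214778)
= 1.1022

1.1022


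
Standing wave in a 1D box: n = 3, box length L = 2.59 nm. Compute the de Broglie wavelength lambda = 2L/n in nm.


lambda = 2L / n
= 2 * 2.59 / 3
= 5.18 / 3
= 1.7267 nm

1.7267


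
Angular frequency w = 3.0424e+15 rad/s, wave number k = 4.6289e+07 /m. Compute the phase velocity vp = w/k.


vp = w / k
= 3.0424e+15 / 4.6289e+07
= 6.5726e+07 m/s

6.5726e+07


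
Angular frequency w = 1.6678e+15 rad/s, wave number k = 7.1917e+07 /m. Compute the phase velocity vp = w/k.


vp = w / k
= 1.6678e+15 / 7.1917e+07
= 2.3191e+07 m/s

2.3191e+07


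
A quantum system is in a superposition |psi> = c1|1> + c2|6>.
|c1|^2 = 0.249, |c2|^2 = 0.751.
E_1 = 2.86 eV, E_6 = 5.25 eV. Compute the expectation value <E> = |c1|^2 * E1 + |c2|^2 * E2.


<E> = |c1|^2 * E1 + |c2|^2 * E2
= 0.249 * 2.86 + 0.751 * 5.25
= 0.7121 + 3.9428
= 4.6549 eV

4.6549


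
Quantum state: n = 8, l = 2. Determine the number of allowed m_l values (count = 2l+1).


m_l ranges from -l to +l in integer steps
So m_l goes from -2 to +2
Count = 2l + 1 = 2*2 + 1
= 5

5


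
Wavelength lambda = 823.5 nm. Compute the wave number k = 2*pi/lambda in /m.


k = 2 * pi / lambda
= 6.2832 / (823.5e-9)
= 6.2832 / 8.2350e-07
= 7.6299e+06 /m

7.6299e+06


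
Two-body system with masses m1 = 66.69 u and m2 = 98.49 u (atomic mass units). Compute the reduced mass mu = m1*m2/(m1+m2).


mu = m1 * m2 / (m1 + m2)
= 66.69 * 98.49 / (66.69 + 98.49)
= 6568.2981 / 165.18
= 39.7645 u

39.7645


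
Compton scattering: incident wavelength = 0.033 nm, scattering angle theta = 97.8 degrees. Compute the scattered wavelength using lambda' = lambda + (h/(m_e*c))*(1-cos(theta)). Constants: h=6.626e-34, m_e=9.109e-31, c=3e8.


Compton wavelength: h/(m_e*c) = 2.4247e-12 m
d_lambda = 2.4247e-12 * (1 - cos(97.8 deg))
= 2.4247e-12 * 1.135716
= 2.7538e-12 m = 0.002754 nm
lambda' = 0.033 + 0.002754
= 0.035754 nm

0.035754


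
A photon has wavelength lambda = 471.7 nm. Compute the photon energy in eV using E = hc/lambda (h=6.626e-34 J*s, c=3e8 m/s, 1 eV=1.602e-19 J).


E = hc / lambda
= (6.626e-34)(3e8) / (471.7e-9)
= 1.9878e-25 / 4.7170e-07
= 4.2141e-19 J
Converting to eV: 4.2141e-19 / 1.602e-19
= 2.6305 eV

2.6305


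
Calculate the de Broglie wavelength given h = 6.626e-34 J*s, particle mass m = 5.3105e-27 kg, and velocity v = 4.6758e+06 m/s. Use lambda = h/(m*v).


lambda = h / (m * v)
= 6.626e-34 / (5.3105e-27 * 4.6758e+06)
= 6.626e-34 / 2.4831e-20
= 2.6685e-14 m

2.6685e-14


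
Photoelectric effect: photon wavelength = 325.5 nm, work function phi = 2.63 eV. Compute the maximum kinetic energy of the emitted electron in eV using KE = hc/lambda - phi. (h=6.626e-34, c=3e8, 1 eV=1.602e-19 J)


E_photon = hc / lambda
= (6.626e-34)(3e8) / (325.5e-9)
= 6.1069e-19 J
= 3.8121 eV
KE = E_photon - phi
= 3.8121 - 2.63
= 1.1821 eV

1.1821


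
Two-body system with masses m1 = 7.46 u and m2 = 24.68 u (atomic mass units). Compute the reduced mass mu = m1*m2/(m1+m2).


mu = m1 * m2 / (m1 + m2)
= 7.46 * 24.68 / (7.46 + 24.68)
= 184.1128 / 32.14
= 5.7285 u

5.7285


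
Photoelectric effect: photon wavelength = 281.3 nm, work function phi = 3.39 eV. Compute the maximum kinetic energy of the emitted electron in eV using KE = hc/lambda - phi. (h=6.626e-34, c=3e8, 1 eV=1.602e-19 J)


E_photon = hc / lambda
= (6.626e-34)(3e8) / (281.3e-9)
= 7.0665e-19 J
= 4.411 eV
KE = E_photon - phi
= 4.411 - 3.39
= 1.021 eV

1.021


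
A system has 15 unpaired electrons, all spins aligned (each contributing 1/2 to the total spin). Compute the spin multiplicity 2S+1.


Total spin S = N * (1/2) = 15 * 0.5 = 7.5
Spin multiplicity = 2S + 1
= 2 * 7.5 + 1
= 16

16


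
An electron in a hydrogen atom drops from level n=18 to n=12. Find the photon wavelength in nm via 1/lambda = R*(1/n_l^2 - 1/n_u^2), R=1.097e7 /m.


1/lambda = R * (1/n_l^2 - 1/n_u^2)
= 1.097e7 * (1/12^2 - 1/18^2)
= 1.097e7 * (0.006944 - 0.003086)
= 1.097e7 * 0.003858
= 4.2323e+04 /m
lambda = 1 / 4.2323e+04 = 23628.0766 nm

23628.0766


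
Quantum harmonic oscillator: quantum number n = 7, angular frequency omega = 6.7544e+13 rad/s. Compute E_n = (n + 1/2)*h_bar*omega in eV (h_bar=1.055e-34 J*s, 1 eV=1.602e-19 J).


E = (n + 1/2) * h_bar * omega
= (7 + 0.5) * 1.055e-34 * 6.7544e+13
= 7.5 * 7.1259e-21
= 5.3444e-20 J
= 0.3336 eV

0.3336


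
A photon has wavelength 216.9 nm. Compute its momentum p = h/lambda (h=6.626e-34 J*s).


p = h / lambda
= 6.626e-34 / (216.9e-9)
= 6.626e-34 / 2.1690e-07
= 3.0549e-27 kg*m/s

3.0549e-27


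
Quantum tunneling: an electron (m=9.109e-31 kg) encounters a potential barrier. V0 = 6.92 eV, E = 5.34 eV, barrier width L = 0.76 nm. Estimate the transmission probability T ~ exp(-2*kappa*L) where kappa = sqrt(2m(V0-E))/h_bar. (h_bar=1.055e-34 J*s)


V0 - E = 1.58 eV = 2.5312e-19 J
kappa = sqrt(2 * m * (V0-E)) / h_bar
= sqrt(2 * 9.109e-31 * 2.5312e-19) / 1.055e-34
= 6.4366e+09 /m
2*kappa*L = 2 * 6.4366e+09 * 0.76e-9
= 9.7837
T = exp(-9.7837) = 5.636522e-05

5.636522e-05


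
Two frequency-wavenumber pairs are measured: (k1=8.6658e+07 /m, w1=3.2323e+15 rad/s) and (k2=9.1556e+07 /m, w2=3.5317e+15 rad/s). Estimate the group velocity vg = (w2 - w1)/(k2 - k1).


vg = (w2 - w1) / (k2 - k1)
= (3.5317e+15 - 3.2323e+15) / (9.1556e+07 - 8.6658e+07)
= 2.9940e+14 / 4.8980e+06
= 6.1127e+07 m/s

6.1127e+07


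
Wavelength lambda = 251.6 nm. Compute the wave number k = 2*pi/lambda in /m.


k = 2 * pi / lambda
= 6.2832 / (251.6e-9)
= 6.2832 / 2.5160e-07
= 2.4973e+07 /m

2.4973e+07


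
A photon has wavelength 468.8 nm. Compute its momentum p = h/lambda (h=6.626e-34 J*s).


p = h / lambda
= 6.626e-34 / (468.8e-9)
= 6.626e-34 / 4.6880e-07
= 1.4134e-27 kg*m/s

1.4134e-27


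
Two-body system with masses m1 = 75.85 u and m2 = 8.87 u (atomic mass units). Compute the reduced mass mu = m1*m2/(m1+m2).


mu = m1 * m2 / (m1 + m2)
= 75.85 * 8.87 / (75.85 + 8.87)
= 672.7895 / 84.72
= 7.9413 u

7.9413


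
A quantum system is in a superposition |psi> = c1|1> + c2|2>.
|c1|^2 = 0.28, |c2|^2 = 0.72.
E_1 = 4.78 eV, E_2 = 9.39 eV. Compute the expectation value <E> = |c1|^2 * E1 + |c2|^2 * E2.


<E> = |c1|^2 * E1 + |c2|^2 * E2
= 0.28 * 4.78 + 0.72 * 9.39
= 1.3384 + 6.7608
= 8.0992 eV

8.0992


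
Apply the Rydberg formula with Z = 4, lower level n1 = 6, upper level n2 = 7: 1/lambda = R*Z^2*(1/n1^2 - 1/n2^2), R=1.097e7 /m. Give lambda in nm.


1/lambda = R * Z^2 * (1/n1^2 - 1/n2^2)
= 1.097e7 * 4^2 * (1/6^2 - 1/7^2)
= 1.097e7 * 16 * (0.027778 - 0.020408)
= 1.2935e+06 /m
lambda = 1 / 1.2935e+06
= 773.0874 nm

773.0874


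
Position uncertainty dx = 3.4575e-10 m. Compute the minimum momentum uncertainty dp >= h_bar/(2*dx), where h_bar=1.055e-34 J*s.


dp = h_bar / (2 * dx)
= 1.055e-34 / (2 * 3.4575e-10)
= 1.055e-34 / 6.9150e-10
= 1.5257e-25 kg*m/s

1.5257e-25


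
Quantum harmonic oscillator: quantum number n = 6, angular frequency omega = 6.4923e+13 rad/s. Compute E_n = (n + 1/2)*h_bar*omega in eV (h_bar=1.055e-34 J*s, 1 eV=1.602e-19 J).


E = (n + 1/2) * h_bar * omega
= (6 + 0.5) * 1.055e-34 * 6.4923e+13
= 6.5 * 6.8494e-21
= 4.4521e-20 J
= 0.2779 eV

0.2779


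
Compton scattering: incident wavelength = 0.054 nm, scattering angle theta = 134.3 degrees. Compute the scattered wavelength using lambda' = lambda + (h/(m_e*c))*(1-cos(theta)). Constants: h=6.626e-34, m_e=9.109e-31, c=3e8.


Compton wavelength: h/(m_e*c) = 2.4247e-12 m
d_lambda = 2.4247e-12 * (1 - cos(134.3 deg))
= 2.4247e-12 * 1.698415
= 4.1182e-12 m = 0.004118 nm
lambda' = 0.054 + 0.004118
= 0.058118 nm

0.058118


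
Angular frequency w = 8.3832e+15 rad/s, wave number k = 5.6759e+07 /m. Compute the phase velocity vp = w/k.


vp = w / k
= 8.3832e+15 / 5.6759e+07
= 1.4770e+08 m/s

1.4770e+08


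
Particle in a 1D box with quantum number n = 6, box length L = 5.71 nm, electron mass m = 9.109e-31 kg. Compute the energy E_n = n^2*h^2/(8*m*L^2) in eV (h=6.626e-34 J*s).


E = n^2 * h^2 / (8 * m * L^2)
= 6^2 * (6.626e-34)^2 / (8 * 9.109e-31 * (5.71e-9)^2)
= 36 * 4.3904e-67 / (8 * 9.109e-31 * 3.2604e-17)
= 6.6523e-20 J
= 0.4153 eV

0.4153


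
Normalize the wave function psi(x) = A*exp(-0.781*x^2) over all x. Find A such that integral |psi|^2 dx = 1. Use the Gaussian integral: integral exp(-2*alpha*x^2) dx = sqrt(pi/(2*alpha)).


integral |psi|^2 dx = A^2 * sqrt(pi/(2*alpha)) = 1
A^2 = sqrt(2*alpha/pi)
= sqrt(2 * 0.781 / pi)
= 0.705124
A = sqrt(0.705124)
= 0.8397

0.8397


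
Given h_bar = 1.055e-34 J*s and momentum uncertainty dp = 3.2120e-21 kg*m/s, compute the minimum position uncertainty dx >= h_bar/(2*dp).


dx = h_bar / (2 * dp)
= 1.055e-34 / (2 * 3.2120e-21)
= 1.055e-34 / 6.4240e-21
= 1.6423e-14 m

1.6423e-14


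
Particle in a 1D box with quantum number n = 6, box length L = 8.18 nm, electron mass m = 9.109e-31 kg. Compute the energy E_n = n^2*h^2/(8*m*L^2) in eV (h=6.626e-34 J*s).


E = n^2 * h^2 / (8 * m * L^2)
= 6^2 * (6.626e-34)^2 / (8 * 9.109e-31 * (8.18e-9)^2)
= 36 * 4.3904e-67 / (8 * 9.109e-31 * 6.6912e-17)
= 3.2414e-20 J
= 0.2023 eV

0.2023


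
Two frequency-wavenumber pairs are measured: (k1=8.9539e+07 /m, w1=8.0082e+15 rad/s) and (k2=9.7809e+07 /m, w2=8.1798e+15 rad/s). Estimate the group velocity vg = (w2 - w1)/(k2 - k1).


vg = (w2 - w1) / (k2 - k1)
= (8.1798e+15 - 8.0082e+15) / (9.7809e+07 - 8.9539e+07)
= 1.7160e+14 / 8.2700e+06
= 2.0750e+07 m/s

2.0750e+07


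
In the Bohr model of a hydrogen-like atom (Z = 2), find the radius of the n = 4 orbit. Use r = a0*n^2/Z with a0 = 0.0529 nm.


r = a0 * n^2 / Z
= 0.0529 * 4^2 / 2
= 0.0529 * 16 / 2
= 0.4232 nm

0.4232


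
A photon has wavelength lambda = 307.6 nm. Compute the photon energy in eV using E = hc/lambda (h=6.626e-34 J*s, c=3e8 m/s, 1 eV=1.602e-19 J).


E = hc / lambda
= (6.626e-34)(3e8) / (307.6e-9)
= 1.9878e-25 / 3.0760e-07
= 6.4623e-19 J
Converting to eV: 6.4623e-19 / 1.602e-19
= 4.0339 eV

4.0339


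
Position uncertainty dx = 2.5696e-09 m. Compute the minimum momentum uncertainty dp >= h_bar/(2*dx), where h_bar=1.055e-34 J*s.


dp = h_bar / (2 * dx)
= 1.055e-34 / (2 * 2.5696e-09)
= 1.055e-34 / 5.1392e-09
= 2.0528e-26 kg*m/s

2.0528e-26


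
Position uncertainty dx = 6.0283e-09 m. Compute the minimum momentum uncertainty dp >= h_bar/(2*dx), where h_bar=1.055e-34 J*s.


dp = h_bar / (2 * dx)
= 1.055e-34 / (2 * 6.0283e-09)
= 1.055e-34 / 1.2057e-08
= 8.7504e-27 kg*m/s

8.7504e-27


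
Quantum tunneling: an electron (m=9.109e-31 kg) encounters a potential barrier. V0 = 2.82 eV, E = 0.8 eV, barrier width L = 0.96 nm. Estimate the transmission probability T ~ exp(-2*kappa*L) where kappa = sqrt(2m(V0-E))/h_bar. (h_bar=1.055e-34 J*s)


V0 - E = 2.02 eV = 3.2360e-19 J
kappa = sqrt(2 * m * (V0-E)) / h_bar
= sqrt(2 * 9.109e-31 * 3.2360e-19) / 1.055e-34
= 7.2779e+09 /m
2*kappa*L = 2 * 7.2779e+09 * 0.96e-9
= 13.9735
T = exp(-13.9735) = 8.538352e-07

8.538352e-07


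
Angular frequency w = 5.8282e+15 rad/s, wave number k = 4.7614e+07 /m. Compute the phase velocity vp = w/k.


vp = w / k
= 5.8282e+15 / 4.7614e+07
= 1.2241e+08 m/s

1.2241e+08


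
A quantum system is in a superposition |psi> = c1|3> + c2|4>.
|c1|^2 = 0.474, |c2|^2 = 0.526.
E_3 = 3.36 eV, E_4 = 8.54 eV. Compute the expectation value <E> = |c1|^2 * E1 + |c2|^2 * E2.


<E> = |c1|^2 * E1 + |c2|^2 * E2
= 0.474 * 3.36 + 0.526 * 8.54
= 1.5926 + 4.492
= 6.0847 eV

6.0847
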